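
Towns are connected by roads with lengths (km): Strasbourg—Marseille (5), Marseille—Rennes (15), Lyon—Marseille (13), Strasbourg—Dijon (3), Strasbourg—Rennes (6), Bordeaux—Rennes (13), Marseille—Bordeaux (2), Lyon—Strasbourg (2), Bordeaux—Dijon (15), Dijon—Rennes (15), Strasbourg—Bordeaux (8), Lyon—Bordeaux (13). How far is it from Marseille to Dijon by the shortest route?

Some routes from Marseille to Dijon:
Marseille -> Bordeaux -> Dijon: 2 + 15 = 17
Marseille -> Lyon -> Strasbourg -> Dijon: 13 + 2 + 3 = 18
Marseille -> Strasbourg -> Dijon: 5 + 3 = 8
Marseille -> Bordeaux -> Lyon -> Strasbourg -> Dijon: 2 + 13 + 2 + 3 = 20
Marseille -> Rennes -> Strasbourg -> Dijon: 15 + 6 + 3 = 24
Marseille -> Bordeaux -> Strasbourg -> Dijon: 2 + 8 + 3 = 13
Best route has total 8 km.

8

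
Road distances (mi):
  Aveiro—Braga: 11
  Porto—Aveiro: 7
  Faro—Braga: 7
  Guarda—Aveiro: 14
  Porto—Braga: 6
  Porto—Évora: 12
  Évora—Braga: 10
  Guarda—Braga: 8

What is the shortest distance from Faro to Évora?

17

Paths from Faro to Évora:
Faro -> Braga -> Évora: 7 + 10 = 17
Faro -> Braga -> Porto -> Évora: 7 + 6 + 12 = 25
Faro -> Braga -> Guarda -> Aveiro -> Porto -> Évora: 7 + 8 + 14 + 7 + 12 = 48
Faro -> Braga -> Aveiro -> Porto -> Évora: 7 + 11 + 7 + 12 = 37
The minimum is 17 mi.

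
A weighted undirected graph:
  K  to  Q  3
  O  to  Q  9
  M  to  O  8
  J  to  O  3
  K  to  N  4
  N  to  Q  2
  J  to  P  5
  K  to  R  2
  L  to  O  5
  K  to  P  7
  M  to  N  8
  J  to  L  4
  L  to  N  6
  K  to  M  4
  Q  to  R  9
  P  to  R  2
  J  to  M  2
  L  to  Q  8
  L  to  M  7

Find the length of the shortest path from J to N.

Checking several routes:
J -> M -> N: 2 + 8 = 10
J -> L -> N: 4 + 6 = 10
J -> P -> R -> K -> N: 5 + 2 + 2 + 4 = 13
J -> M -> K -> Q -> N: 2 + 4 + 3 + 2 = 11
J -> M -> K -> N: 2 + 4 + 4 = 10
The minimum is 10.

10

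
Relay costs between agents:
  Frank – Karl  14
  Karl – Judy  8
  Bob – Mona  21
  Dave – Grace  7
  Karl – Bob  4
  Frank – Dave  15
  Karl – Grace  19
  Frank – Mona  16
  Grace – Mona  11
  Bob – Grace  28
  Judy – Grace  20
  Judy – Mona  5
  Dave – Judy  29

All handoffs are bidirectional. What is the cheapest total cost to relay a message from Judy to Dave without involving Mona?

Comparing a few candidate routes:
Judy → Karl → Frank → Dave: 8 + 14 + 15 = 37
Judy → Karl → Grace → Dave: 8 + 19 + 7 = 34
Judy → Grace → Dave: 20 + 7 = 27
Judy → Karl → Bob → Grace → Dave: 8 + 4 + 28 + 7 = 47
Judy → Dave: 29
Shortest: 27.

27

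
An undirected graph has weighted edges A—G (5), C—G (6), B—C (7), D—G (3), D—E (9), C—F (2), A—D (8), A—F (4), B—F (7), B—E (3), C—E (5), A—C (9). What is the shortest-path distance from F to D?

A few of the F→D routes:
F→C→G→D: 2 + 6 + 3 = 11
F→C→E→D: 2 + 5 + 9 = 16
F→A→D: 4 + 8 = 12
F→A→G→D: 4 + 5 + 3 = 12
Best route has total 11.

11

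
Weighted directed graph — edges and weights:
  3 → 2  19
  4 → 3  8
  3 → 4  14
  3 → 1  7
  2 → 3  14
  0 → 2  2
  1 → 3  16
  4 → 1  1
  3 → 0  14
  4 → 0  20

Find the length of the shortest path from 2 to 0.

28

Paths from 2 to 0:
2-3-4-0: 14 + 14 + 20 = 48
2-3-0: 14 + 14 = 28
The minimum is 28.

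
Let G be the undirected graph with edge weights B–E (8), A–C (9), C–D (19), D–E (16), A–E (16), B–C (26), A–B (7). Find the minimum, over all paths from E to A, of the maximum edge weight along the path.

Paths from E to A:
E→B→A: max(8, 7) = 8
E→B→C→A: max(8, 26, 9) = 26
E→D→C→B→A: max(16, 19, 26, 7) = 26
E→A: max(16) = 16
E→D→C→A: max(16, 19, 9) = 19
Best route has worst link 8.

8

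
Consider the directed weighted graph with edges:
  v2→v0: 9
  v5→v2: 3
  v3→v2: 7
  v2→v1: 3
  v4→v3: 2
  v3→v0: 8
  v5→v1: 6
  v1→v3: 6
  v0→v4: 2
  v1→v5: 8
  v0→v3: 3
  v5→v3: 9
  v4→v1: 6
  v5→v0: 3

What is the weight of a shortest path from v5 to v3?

6

Comparing a few candidate routes:
v5→v0→v3: 3 + 3 = 6
v5→v0→v4→v3: 3 + 2 + 2 = 7
v5→v2→v1→v3: 3 + 3 + 6 = 12
v5→v1→v3: 6 + 6 = 12
v5→v3: 9
v5→v2→v0→v3: 3 + 9 + 3 = 15
Best route has total 6.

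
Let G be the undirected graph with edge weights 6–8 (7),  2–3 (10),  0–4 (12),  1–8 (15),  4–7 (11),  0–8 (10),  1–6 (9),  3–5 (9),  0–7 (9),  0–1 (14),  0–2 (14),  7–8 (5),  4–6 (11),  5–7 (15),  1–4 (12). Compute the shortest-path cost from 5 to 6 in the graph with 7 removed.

50

Comparing a few candidate routes:
5→3→2→0→8→1→6: 9 + 10 + 14 + 10 + 15 + 9 = 67
5→3→2→0→1→6: 9 + 10 + 14 + 14 + 9 = 56
5→3→2→0→4→6: 9 + 10 + 14 + 12 + 11 = 56
5→3→2→0→4→1→6: 9 + 10 + 14 + 12 + 12 + 9 = 66
5→3→2→0→8→6: 9 + 10 + 14 + 10 + 7 = 50
Shortest: 50.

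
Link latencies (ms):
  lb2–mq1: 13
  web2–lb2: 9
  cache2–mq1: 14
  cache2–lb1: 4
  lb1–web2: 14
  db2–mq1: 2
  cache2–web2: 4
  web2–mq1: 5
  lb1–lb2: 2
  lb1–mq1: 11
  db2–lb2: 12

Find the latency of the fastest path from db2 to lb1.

Checking several routes:
db2 -> mq1 -> lb1: 2 + 11 = 13
db2 -> mq1 -> web2 -> cache2 -> lb1: 2 + 5 + 4 + 4 = 15
db2 -> mq1 -> lb2 -> lb1: 2 + 13 + 2 = 17
db2 -> lb2 -> lb1: 12 + 2 = 14
Best route has total 13 ms.

13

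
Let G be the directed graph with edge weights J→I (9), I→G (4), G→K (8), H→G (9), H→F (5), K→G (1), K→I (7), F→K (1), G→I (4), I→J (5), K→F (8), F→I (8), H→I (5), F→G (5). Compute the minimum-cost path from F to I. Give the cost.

6

Paths from F to I:
F-K-I: 1 + 7 = 8
F-G-I: 5 + 4 = 9
F-G-K-I: 5 + 8 + 7 = 20
F-I: 8
F-K-G-I: 1 + 1 + 4 = 6
Shortest: 6.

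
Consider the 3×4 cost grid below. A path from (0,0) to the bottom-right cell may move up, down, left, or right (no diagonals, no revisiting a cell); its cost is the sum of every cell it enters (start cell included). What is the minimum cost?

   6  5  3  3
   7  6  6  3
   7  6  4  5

One optimal route is [0,0] [0,1] [0,2] [0,3] [1,3] [2,3].
Its cost is 6 + 5 + 3 + 3 + 3 + 5 = 25.

25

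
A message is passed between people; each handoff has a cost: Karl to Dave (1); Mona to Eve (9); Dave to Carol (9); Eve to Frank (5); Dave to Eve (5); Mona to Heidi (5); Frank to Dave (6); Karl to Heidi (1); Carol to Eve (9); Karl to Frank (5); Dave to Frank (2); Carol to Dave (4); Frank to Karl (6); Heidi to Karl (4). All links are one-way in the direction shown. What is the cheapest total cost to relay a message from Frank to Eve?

Candidate routes:
Frank - Dave - Carol - Eve: 6 + 9 + 9 = 24
Frank - Karl - Dave - Carol - Eve: 6 + 1 + 9 + 9 = 25
Frank - Karl - Dave - Eve: 6 + 1 + 5 = 12
Frank - Dave - Eve: 6 + 5 = 11
Shortest: 11.

11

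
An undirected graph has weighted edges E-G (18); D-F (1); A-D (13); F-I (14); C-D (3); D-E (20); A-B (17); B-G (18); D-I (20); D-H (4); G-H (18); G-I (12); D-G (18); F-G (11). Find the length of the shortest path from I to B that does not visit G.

45

Candidate routes:
I-F-D-A-B: 14 + 1 + 13 + 17 = 45
I-D-A-B: 20 + 13 + 17 = 50
The minimum is 45.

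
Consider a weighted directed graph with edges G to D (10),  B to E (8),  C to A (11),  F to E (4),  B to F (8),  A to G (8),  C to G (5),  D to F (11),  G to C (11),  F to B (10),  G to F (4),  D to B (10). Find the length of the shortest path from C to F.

Routes from C to F:
C -> A -> G -> D -> F: 11 + 8 + 10 + 11 = 40
C -> G -> D -> B -> F: 5 + 10 + 10 + 8 = 33
C -> A -> G -> D -> B -> F: 11 + 8 + 10 + 10 + 8 = 47
C -> A -> G -> F: 11 + 8 + 4 = 23
C -> G -> D -> F: 5 + 10 + 11 = 26
C -> G -> F: 5 + 4 = 9
Best route has total 9.

9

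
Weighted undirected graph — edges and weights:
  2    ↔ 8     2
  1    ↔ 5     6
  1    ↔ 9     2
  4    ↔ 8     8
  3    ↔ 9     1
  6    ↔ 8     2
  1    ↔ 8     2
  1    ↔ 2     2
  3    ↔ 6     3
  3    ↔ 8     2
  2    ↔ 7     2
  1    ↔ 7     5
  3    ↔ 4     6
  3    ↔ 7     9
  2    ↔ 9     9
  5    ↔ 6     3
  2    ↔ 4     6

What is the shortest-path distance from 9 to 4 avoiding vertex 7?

7

Comparing a few candidate routes:
9 - 3 - 8 - 4: 1 + 2 + 8 = 11
9 - 1 - 8 - 4: 2 + 2 + 8 = 12
9 - 1 - 8 - 3 - 4: 2 + 2 + 2 + 6 = 12
9 - 1 - 2 - 4: 2 + 2 + 6 = 10
9 - 3 - 8 - 2 - 4: 1 + 2 + 2 + 6 = 11
9 - 3 - 4: 1 + 6 = 7
Shortest: 7.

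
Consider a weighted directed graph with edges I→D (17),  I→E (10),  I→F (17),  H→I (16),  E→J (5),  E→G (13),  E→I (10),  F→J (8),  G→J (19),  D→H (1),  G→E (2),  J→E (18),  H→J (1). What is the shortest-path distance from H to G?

32

Routes from H to G:
H -> I -> E -> G: 16 + 10 + 13 = 39
H -> J -> E -> G: 1 + 18 + 13 = 32
H -> I -> F -> J -> E -> G: 16 + 17 + 8 + 18 + 13 = 72
Best route has total 32.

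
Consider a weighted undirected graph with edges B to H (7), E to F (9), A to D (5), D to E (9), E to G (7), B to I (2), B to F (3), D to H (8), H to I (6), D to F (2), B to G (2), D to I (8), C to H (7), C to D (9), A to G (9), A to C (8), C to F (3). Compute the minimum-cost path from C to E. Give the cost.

Checking several routes:
C→F→E: 3 + 9 = 12
C→F→B→G→E: 3 + 3 + 2 + 7 = 15
C→F→D→E: 3 + 2 + 9 = 14
Shortest: 12.

12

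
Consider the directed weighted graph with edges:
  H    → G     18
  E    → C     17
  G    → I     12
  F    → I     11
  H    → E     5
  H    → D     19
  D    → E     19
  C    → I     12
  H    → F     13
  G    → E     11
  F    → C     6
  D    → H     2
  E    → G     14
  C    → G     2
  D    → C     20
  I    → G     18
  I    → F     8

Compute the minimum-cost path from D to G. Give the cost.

20

Checking several routes:
D - H - F - C - G: 2 + 13 + 6 + 2 = 23
D - C - G: 20 + 2 = 22
D - H - G: 2 + 18 = 20
D - H - E - C - G: 2 + 5 + 17 + 2 = 26
D - H - E - G: 2 + 5 + 14 = 21
Shortest: 20.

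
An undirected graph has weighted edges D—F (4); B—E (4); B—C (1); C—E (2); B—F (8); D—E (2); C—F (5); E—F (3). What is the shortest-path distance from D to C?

4

Checking several routes:
D -> E -> C: 2 + 2 = 4
D -> F -> C: 4 + 5 = 9
D -> F -> E -> C: 4 + 3 + 2 = 9
D -> E -> B -> C: 2 + 4 + 1 = 7
Best route has total 4.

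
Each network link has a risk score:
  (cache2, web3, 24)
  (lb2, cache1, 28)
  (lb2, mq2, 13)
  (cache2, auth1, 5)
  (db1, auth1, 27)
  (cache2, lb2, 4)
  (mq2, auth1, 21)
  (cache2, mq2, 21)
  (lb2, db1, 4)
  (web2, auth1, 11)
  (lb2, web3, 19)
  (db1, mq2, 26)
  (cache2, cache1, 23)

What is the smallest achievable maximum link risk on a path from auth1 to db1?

A few of the auth1→db1 routes:
auth1 - mq2 - cache2 - web3 - lb2 - db1: max(21, 21, 24, 19, 4) = 24
auth1 - mq2 - cache2 - lb2 - db1: max(21, 21, 4, 4) = 21
auth1 - mq2 - lb2 - db1: max(21, 13, 4) = 21
auth1 - cache2 - lb2 - db1: max(5, 4, 4) = 5
auth1 - cache2 - mq2 - lb2 - db1: max(5, 21, 13, 4) = 21
Smallest bottleneck: 5.

5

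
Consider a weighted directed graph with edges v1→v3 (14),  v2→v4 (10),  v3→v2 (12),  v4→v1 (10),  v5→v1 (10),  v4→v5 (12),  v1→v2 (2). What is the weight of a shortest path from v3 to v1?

Candidate routes:
v3 → v2 → v4 → v1: 12 + 10 + 10 = 32
v3 → v2 → v4 → v5 → v1: 12 + 10 + 12 + 10 = 44
Best route has total 32.

32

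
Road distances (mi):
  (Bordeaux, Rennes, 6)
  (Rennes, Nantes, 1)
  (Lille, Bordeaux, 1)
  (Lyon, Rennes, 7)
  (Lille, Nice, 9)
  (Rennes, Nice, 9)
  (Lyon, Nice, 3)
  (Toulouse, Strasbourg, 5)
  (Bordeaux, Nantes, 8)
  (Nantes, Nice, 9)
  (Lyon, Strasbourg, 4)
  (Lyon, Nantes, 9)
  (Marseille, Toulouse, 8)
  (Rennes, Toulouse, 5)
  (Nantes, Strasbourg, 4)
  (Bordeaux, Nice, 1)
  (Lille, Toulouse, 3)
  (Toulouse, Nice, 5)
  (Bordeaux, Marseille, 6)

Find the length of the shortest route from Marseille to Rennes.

A few of the Marseille→Rennes routes:
Marseille→Bordeaux→Nantes→Rennes: 6 + 8 + 1 = 15
Marseille→Toulouse→Rennes: 8 + 5 = 13
Marseille→Bordeaux→Nice→Toulouse→Rennes: 6 + 1 + 5 + 5 = 17
Marseille→Bordeaux→Lille→Toulouse→Rennes: 6 + 1 + 3 + 5 = 15
Marseille→Bordeaux→Rennes: 6 + 6 = 12
Marseille→Bordeaux→Nice→Rennes: 6 + 1 + 9 = 16
The minimum is 12 mi.

12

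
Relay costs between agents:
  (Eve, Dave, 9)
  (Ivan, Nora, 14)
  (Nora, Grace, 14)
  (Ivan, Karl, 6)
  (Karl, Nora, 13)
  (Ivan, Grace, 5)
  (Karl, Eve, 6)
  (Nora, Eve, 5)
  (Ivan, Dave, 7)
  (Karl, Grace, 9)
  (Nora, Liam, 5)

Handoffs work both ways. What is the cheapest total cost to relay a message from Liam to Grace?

Some routes from Liam to Grace:
Liam-Nora-Eve-Karl-Grace: 5 + 5 + 6 + 9 = 25
Liam-Nora-Grace: 5 + 14 = 19
Liam-Nora-Ivan-Grace: 5 + 14 + 5 = 24
Liam-Nora-Karl-Grace: 5 + 13 + 9 = 27
Liam-Nora-Eve-Karl-Ivan-Grace: 5 + 5 + 6 + 6 + 5 = 27
Shortest: 19.

19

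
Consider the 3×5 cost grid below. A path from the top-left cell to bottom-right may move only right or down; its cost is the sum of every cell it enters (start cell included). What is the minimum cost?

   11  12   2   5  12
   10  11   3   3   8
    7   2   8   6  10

Take r0c0 -> r0c1 -> r0c2 -> r1c2 -> r1c3 -> r2c3 -> r2c4 for a total of 11 + 12 + 2 + 3 + 3 + 6 + 10 = 47.
(Top row then right column would cost 60.)

47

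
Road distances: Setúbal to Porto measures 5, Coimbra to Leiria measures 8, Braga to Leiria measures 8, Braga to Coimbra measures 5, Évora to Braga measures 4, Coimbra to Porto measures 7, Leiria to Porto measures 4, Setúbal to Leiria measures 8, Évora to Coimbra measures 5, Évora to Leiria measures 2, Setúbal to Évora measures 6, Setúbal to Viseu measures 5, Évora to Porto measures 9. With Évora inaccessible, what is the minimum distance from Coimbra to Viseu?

17

Checking several routes:
Coimbra - Porto - Leiria - Setúbal - Viseu: 7 + 4 + 8 + 5 = 24
Coimbra - Leiria - Setúbal - Viseu: 8 + 8 + 5 = 21
Coimbra - Leiria - Porto - Setúbal - Viseu: 8 + 4 + 5 + 5 = 22
Coimbra - Porto - Setúbal - Viseu: 7 + 5 + 5 = 17
Shortest: 17.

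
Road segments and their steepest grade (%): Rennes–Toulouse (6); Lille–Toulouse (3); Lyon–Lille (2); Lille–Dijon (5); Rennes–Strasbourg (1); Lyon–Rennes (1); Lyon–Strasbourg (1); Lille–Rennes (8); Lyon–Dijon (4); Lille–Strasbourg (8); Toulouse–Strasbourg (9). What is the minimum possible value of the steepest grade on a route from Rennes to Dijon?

A few of the Rennes→Dijon routes:
Rennes -> Lyon -> Dijon: max(1, 4) = 4
Rennes -> Strasbourg -> Lyon -> Lille -> Dijon: max(1, 1, 2, 5) = 5
Rennes -> Strasbourg -> Lyon -> Dijon: max(1, 1, 4) = 4
Rennes -> Lyon -> Lille -> Dijon: max(1, 2, 5) = 5
Best route has worst link 4%.

4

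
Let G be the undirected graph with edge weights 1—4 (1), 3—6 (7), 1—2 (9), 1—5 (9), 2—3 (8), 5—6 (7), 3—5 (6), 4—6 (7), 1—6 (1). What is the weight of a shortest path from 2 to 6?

Some routes from 2 to 6:
2-1-6: 9 + 1 = 10
2-3-5-6: 8 + 6 + 7 = 21
2-1-4-6: 9 + 1 + 7 = 17
2-3-6: 8 + 7 = 15
The minimum is 10.

10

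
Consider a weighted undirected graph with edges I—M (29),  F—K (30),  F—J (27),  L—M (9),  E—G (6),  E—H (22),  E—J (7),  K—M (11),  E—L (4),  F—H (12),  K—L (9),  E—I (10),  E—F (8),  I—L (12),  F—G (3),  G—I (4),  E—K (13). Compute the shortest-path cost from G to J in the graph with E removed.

30

Some routes from G to J avoiding E:
G-I-L-M-K-F-J: 4 + 12 + 9 + 11 + 30 + 27 = 93
G-F-J: 3 + 27 = 30
G-I-M-K-F-J: 4 + 29 + 11 + 30 + 27 = 101
G-I-L-K-F-J: 4 + 12 + 9 + 30 + 27 = 82
The minimum is 30.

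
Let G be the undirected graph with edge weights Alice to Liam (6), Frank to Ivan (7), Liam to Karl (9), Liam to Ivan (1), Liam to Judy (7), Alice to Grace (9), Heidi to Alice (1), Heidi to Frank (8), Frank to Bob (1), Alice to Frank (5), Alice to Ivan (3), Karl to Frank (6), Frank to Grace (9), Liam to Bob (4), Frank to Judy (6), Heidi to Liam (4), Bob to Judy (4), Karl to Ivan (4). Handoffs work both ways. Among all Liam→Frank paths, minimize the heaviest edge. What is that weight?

A few of the Liam→Frank routes:
Liam→Alice→Frank: max(6, 5) = 6
Liam→Heidi→Alice→Frank: max(4, 1, 5) = 5
Liam→Ivan→Alice→Frank: max(1, 3, 5) = 5
Liam→Alice→Ivan→Karl→Frank: max(6, 3, 4, 6) = 6
Liam→Heidi→Alice→Ivan→Karl→Frank: max(4, 1, 3, 4, 6) = 6
Liam→Bob→Frank: max(4, 1) = 4
Smallest bottleneck: 4.

4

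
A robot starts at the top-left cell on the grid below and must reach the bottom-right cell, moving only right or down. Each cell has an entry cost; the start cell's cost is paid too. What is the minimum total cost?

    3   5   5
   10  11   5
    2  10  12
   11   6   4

Path [0,0] -> [0,1] -> [0,2] -> [1,2] -> [2,2] -> [3,2]: 3 + 5 + 5 + 5 + 12 + 4 = 34.

34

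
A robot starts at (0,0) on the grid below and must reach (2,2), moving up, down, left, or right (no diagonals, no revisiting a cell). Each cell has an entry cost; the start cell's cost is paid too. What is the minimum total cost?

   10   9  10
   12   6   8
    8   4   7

Cheapest: (0,0) (0,1) (1,1) (2,1) (2,2)
  10 + 9 + 6 + 4 + 7 = 36

36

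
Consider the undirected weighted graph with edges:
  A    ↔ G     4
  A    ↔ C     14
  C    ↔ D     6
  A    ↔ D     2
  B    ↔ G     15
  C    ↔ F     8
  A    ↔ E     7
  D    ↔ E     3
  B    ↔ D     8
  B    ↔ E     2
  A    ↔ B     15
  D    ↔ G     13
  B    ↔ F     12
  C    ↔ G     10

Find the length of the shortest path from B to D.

5

A few of the B→D routes:
B -> E -> A -> D: 2 + 7 + 2 = 11
B -> G -> A -> D: 15 + 4 + 2 = 21
B -> D: 8
B -> E -> D: 2 + 3 = 5
B -> A -> D: 15 + 2 = 17
The minimum is 5.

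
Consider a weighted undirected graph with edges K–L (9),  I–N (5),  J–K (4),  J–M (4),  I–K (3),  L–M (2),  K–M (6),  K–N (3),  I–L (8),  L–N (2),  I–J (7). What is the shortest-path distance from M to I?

9

Checking several routes:
M - L - I: 2 + 8 = 10
M - J - I: 4 + 7 = 11
M - L - N - K - I: 2 + 2 + 3 + 3 = 10
M - K - I: 6 + 3 = 9
M - J - K - I: 4 + 4 + 3 = 11
M - L - N - I: 2 + 2 + 5 = 9
The minimum is 9.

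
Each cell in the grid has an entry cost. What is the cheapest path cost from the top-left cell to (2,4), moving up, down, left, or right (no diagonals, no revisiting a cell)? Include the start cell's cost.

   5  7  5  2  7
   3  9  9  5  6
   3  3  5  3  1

Cheapest: r0c0 r1c0 r2c0 r2c1 r2c2 r2c3 r2c4
  5 + 3 + 3 + 3 + 5 + 3 + 1 = 23

23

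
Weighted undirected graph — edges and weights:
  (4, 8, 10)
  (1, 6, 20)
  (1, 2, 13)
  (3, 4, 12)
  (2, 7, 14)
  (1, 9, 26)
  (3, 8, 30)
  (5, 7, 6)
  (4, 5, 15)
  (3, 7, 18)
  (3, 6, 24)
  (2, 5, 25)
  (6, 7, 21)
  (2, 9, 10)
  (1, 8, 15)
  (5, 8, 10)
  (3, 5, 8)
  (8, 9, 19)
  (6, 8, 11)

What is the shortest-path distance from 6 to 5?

Comparing a few candidate routes:
6 - 8 - 5: 11 + 10 = 21
6 - 8 - 4 - 5: 11 + 10 + 15 = 36
6 - 7 - 5: 21 + 6 = 27
6 - 3 - 5: 24 + 8 = 32
The minimum is 21.

21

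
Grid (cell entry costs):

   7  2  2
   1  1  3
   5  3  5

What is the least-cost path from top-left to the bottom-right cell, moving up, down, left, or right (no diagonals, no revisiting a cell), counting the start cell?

One optimal route is (0,0) -> (1,0) -> (1,1) -> (1,2) -> (2,2).
Its cost is 7 + 1 + 1 + 3 + 5 = 17.

17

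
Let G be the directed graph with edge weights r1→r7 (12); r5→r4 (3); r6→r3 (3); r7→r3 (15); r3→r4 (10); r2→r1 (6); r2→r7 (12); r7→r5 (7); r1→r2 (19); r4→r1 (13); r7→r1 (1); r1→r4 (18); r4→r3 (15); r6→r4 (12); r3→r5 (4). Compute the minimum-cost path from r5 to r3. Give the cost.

Routes from r5 to r3:
r5 -> r4 -> r3: 3 + 15 = 18
r5 -> r4 -> r1 -> r7 -> r3: 3 + 13 + 12 + 15 = 43
r5 -> r4 -> r1 -> r2 -> r7 -> r3: 3 + 13 + 19 + 12 + 15 = 62
The minimum is 18.

18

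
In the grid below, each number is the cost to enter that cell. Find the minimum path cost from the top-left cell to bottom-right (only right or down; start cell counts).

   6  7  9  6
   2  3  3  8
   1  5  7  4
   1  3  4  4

21

Take [0,0] [1,0] [2,0] [3,0] [3,1] [3,2] [3,3] for a total of 6 + 2 + 1 + 1 + 3 + 4 + 4 = 21.
(Top row then right column would cost 44.)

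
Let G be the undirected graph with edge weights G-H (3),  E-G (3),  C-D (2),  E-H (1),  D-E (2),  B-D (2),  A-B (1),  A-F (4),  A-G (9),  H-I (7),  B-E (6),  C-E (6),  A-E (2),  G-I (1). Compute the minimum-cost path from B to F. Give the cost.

A few of the B→F routes:
B - A - F: 1 + 4 = 5
B - E - A - F: 6 + 2 + 4 = 12
B - D - E - A - F: 2 + 2 + 2 + 4 = 10
Shortest: 5.

5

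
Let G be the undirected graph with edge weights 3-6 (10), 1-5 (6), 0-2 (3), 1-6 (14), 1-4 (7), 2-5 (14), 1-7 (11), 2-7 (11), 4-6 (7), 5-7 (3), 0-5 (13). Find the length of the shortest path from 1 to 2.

20

Checking several routes:
1→5→0→2: 6 + 13 + 3 = 22
1→7→2: 11 + 11 = 22
1→7→5→2: 11 + 3 + 14 = 28
1→5→7→2: 6 + 3 + 11 = 20
1→5→2: 6 + 14 = 20
Best route has total 20.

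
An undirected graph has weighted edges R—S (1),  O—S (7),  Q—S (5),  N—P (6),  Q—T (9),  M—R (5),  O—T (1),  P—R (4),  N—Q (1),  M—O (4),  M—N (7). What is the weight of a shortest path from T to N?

10

A few of the T→N routes:
T - Q - N: 9 + 1 = 10
T - O - M - N: 1 + 4 + 7 = 12
T - O - S - Q - N: 1 + 7 + 5 + 1 = 14
The minimum is 10.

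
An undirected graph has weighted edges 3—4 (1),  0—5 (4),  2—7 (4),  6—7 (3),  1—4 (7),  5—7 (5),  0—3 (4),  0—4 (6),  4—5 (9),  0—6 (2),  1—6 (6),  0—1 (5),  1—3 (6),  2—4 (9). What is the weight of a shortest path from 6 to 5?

Checking several routes:
6 -> 7 -> 5: 3 + 5 = 8
6 -> 1 -> 0 -> 5: 6 + 5 + 4 = 15
6 -> 0 -> 5: 2 + 4 = 6
Shortest: 6.

6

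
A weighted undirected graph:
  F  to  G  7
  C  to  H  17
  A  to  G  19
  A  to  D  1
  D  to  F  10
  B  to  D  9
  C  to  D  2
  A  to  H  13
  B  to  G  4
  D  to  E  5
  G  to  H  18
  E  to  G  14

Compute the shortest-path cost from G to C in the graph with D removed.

Routes from G to C avoiding D:
G -> H -> C: 18 + 17 = 35
G -> A -> H -> C: 19 + 13 + 17 = 49
Shortest: 35.

35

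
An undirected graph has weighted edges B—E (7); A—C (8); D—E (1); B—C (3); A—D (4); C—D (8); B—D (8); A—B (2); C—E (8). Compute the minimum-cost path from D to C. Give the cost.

Some routes from D to C:
D → C: 8
D → A → B → C: 4 + 2 + 3 = 9
D → E → C: 1 + 8 = 9
The minimum is 8.

8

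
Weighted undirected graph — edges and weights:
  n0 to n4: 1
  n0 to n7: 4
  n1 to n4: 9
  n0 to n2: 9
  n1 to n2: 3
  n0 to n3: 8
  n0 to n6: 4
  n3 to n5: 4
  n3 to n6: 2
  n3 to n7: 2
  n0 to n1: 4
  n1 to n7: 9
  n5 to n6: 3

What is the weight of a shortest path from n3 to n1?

10

Some routes from n3 to n1:
n3→n7→n0→n1: 2 + 4 + 4 = 10
n3→n7→n1: 2 + 9 = 11
n3→n6→n0→n1: 2 + 4 + 4 = 10
Shortest: 10.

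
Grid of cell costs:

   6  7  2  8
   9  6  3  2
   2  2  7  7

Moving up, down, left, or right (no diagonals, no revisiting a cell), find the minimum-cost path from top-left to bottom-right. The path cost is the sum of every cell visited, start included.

One optimal route is (0,0) (0,1) (0,2) (1,2) (1,3) (2,3).
Its cost is 6 + 7 + 2 + 3 + 2 + 7 = 27.

27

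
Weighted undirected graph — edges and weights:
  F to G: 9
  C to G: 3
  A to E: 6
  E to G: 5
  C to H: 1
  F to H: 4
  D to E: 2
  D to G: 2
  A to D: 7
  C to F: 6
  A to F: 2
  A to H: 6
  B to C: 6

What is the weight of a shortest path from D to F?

9

Comparing a few candidate routes:
D - G - C - H - F: 2 + 3 + 1 + 4 = 10
D - A - F: 7 + 2 = 9
D - E - A - F: 2 + 6 + 2 = 10
D - G - C - F: 2 + 3 + 6 = 11
D - G - F: 2 + 9 = 11
Shortest: 9.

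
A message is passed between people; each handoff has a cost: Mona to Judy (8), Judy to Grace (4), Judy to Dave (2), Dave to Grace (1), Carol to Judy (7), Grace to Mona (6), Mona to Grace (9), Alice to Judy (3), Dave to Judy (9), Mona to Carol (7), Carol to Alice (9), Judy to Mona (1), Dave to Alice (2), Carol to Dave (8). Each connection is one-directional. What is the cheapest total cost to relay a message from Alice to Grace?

Candidate routes:
Alice → Judy → Grace: 3 + 4 = 7
Alice → Judy → Dave → Grace: 3 + 2 + 1 = 6
Alice → Judy → Mona → Grace: 3 + 1 + 9 = 13
Alice → Judy → Mona → Carol → Dave → Grace: 3 + 1 + 7 + 8 + 1 = 20
Best route has total 6.

6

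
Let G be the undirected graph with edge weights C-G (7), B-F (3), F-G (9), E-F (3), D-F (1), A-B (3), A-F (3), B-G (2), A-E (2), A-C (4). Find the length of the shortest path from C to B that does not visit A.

9

Routes from C to B avoiding A:
C→G→F→B: 7 + 9 + 3 = 19
C→G→B: 7 + 2 = 9
Shortest: 9.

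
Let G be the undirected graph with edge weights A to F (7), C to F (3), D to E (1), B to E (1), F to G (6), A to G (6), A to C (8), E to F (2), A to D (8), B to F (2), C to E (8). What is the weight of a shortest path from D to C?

6

A few of the D→C routes:
D → E → B → F → C: 1 + 1 + 2 + 3 = 7
D → E → F → C: 1 + 2 + 3 = 6
D → A → C: 8 + 8 = 16
D → E → C: 1 + 8 = 9
Shortest: 6.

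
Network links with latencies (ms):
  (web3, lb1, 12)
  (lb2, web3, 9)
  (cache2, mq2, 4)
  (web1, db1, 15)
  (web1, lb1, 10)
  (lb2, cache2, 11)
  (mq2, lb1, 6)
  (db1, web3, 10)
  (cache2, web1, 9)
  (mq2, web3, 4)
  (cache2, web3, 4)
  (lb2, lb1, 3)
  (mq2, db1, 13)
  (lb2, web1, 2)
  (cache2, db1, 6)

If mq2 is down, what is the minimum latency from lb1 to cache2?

14

A few of the lb1→cache2 routes:
lb1 - web1 - lb2 - cache2: 10 + 2 + 11 = 23
lb1 - web3 - cache2: 12 + 4 = 16
lb1 - lb2 - cache2: 3 + 11 = 14
lb1 - lb2 - web3 - cache2: 3 + 9 + 4 = 16
lb1 - web1 - cache2: 10 + 9 = 19
lb1 - lb2 - web1 - cache2: 3 + 2 + 9 = 14
Best route has total 14 ms.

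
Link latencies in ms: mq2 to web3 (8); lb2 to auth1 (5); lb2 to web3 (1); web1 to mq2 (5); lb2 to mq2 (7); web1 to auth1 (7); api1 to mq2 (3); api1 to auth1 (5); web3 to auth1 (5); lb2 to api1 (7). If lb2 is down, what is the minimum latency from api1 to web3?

Checking several routes:
api1 → mq2 → web3: 3 + 8 = 11
api1 → mq2 → web1 → auth1 → web3: 3 + 5 + 7 + 5 = 20
api1 → auth1 → web3: 5 + 5 = 10
Best route has total 10 ms.

10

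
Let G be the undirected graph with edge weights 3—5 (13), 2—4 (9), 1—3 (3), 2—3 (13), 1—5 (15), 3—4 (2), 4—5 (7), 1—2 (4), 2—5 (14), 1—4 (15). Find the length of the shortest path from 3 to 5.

9

Checking several routes:
3→5: 13
3→1→2→5: 3 + 4 + 14 = 21
3→4→5: 2 + 7 = 9
3→1→5: 3 + 15 = 18
3→1→2→4→5: 3 + 4 + 9 + 7 = 23
The minimum is 9.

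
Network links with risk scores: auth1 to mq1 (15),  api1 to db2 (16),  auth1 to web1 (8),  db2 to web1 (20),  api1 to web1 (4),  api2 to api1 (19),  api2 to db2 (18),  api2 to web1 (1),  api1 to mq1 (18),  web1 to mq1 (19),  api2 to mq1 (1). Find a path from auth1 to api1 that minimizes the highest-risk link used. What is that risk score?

A few of the auth1→api1 routes:
auth1 - web1 - api2 - mq1 - api1: max(8, 1, 1, 18) = 18
auth1 - web1 - api1: max(8, 4) = 8
auth1 - mq1 - api2 - web1 - api1: max(15, 1, 1, 4) = 15
auth1 - mq1 - api2 - db2 - api1: max(15, 1, 18, 16) = 18
auth1 - mq1 - api1: max(15, 18) = 18
Smallest bottleneck: 8.

8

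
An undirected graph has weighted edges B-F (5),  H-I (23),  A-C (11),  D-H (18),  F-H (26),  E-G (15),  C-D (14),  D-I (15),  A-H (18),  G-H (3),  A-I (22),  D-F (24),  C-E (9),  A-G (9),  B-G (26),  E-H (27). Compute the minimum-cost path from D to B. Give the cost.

29

Comparing a few candidate routes:
D-H-F-B: 18 + 26 + 5 = 49
D-H-G-B: 18 + 3 + 26 = 47
D-F-B: 24 + 5 = 29
D-C-A-G-B: 14 + 11 + 9 + 26 = 60
D-C-E-G-B: 14 + 9 + 15 + 26 = 64
The minimum is 29.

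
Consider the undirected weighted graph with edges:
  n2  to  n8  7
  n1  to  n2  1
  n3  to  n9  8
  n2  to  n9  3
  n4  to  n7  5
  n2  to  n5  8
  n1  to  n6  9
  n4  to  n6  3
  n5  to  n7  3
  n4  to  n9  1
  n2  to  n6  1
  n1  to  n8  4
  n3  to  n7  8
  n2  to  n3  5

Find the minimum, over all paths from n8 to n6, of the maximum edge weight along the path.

4

A few of the n8→n6 routes:
n8-n1-n2-n9-n4-n6: max(4, 1, 3, 1, 3) = 4
n8-n2-n6: max(7, 1) = 7
n8-n2-n9-n4-n6: max(7, 3, 1, 3) = 7
n8-n1-n2-n6: max(4, 1, 1) = 4
The minimum achievable maximum is 4.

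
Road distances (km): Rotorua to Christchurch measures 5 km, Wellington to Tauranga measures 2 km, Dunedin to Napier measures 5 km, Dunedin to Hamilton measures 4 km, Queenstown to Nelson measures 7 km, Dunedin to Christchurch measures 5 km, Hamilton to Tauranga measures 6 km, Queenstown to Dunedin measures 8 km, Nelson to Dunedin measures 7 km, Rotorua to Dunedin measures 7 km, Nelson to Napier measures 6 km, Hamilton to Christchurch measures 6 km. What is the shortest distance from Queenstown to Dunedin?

Candidate routes:
Queenstown - Nelson - Napier - Dunedin: 7 + 6 + 5 = 18
Queenstown - Dunedin: 8
Queenstown - Nelson - Dunedin: 7 + 7 = 14
Best route has total 8 km.

8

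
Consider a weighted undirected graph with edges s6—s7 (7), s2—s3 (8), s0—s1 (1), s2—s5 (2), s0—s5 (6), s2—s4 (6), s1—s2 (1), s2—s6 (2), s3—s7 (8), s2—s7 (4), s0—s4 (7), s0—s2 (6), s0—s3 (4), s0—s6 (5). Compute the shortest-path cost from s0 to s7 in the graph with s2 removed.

12

Paths from s0 to s7 avoiding s2:
s0→s3→s7: 4 + 8 = 12
s0→s6→s7: 5 + 7 = 12
The minimum is 12.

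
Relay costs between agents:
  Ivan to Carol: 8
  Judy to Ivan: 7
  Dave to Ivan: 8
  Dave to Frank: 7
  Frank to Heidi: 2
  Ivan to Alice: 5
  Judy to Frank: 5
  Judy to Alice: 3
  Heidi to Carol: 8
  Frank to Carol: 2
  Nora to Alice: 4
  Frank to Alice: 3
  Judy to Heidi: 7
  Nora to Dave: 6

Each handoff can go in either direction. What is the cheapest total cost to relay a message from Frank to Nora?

Comparing a few candidate routes:
Frank→Judy→Alice→Nora: 5 + 3 + 4 = 12
Frank→Alice→Nora: 3 + 4 = 7
Frank→Dave→Nora: 7 + 6 = 13
Frank→Heidi→Judy→Alice→Nora: 2 + 7 + 3 + 4 = 16
Shortest: 7.

7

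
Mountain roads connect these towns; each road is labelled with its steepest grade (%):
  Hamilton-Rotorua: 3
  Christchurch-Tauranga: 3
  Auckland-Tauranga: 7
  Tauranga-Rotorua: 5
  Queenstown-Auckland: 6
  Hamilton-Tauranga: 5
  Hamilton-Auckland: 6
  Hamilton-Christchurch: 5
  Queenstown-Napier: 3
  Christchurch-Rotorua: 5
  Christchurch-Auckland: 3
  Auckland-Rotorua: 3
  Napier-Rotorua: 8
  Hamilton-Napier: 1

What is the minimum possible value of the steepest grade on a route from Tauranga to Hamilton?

3

Checking several routes:
Tauranga → Rotorua → Hamilton: max(5, 3) = 5
Tauranga → Rotorua → Christchurch → Hamilton: max(5, 5, 5) = 5
Tauranga → Rotorua → Auckland → Christchurch → Hamilton: max(5, 3, 3, 5) = 5
Tauranga → Christchurch → Auckland → Rotorua → Hamilton: max(3, 3, 3, 3) = 3
Smallest bottleneck: 3%.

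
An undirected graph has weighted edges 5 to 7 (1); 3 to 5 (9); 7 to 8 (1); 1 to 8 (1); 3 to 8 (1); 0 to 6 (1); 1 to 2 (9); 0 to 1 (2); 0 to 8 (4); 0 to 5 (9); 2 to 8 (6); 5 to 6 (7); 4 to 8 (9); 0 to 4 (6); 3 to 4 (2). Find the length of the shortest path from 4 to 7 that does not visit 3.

10

Some routes from 4 to 7 avoiding 3:
4→0→6→5→7: 6 + 1 + 7 + 1 = 15
4→0→1→8→7: 6 + 2 + 1 + 1 = 10
4→0→8→7: 6 + 4 + 1 = 11
4→0→5→7: 6 + 9 + 1 = 16
4→8→7: 9 + 1 = 10
Best route has total 10.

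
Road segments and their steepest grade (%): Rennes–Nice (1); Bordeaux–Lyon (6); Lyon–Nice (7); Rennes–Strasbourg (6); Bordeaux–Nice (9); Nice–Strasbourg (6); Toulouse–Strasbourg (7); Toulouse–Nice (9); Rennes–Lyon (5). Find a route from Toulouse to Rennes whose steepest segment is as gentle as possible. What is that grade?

7

Checking several routes:
Toulouse - Strasbourg - Nice - Rennes: max(7, 6, 1) = 7
Toulouse - Strasbourg - Rennes: max(7, 6) = 7
Toulouse - Strasbourg - Nice - Lyon - Rennes: max(7, 6, 7, 5) = 7
Toulouse - Nice - Lyon - Rennes: max(9, 7, 5) = 9
Best route has worst link 7%.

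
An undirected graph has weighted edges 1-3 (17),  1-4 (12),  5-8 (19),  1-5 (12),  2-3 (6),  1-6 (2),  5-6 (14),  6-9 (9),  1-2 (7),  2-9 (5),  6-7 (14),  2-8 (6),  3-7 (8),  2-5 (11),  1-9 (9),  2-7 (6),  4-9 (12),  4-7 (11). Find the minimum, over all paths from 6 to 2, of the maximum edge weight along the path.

Some routes from 6 to 2:
6 -> 1 -> 2: max(2, 7) = 7
6 -> 9 -> 1 -> 2: max(9, 9, 7) = 9
6 -> 9 -> 2: max(9, 5) = 9
The minimum achievable maximum is 7.

7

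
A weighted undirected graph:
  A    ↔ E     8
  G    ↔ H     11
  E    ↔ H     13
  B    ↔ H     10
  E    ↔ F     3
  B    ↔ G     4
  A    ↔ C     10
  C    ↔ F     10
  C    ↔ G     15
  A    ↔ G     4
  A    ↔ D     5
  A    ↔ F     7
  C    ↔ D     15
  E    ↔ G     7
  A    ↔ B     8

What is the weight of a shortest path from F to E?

Comparing a few candidate routes:
F -> A -> G -> E: 7 + 4 + 7 = 18
F -> A -> E: 7 + 8 = 15
F -> E: 3
Shortest: 3.

3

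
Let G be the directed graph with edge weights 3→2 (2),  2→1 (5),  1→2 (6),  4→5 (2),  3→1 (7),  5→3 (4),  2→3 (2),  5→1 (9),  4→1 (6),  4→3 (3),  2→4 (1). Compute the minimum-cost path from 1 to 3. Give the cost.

8

Paths from 1 to 3:
1 - 2 - 4 - 3: 6 + 1 + 3 = 10
1 - 2 - 4 - 5 - 3: 6 + 1 + 2 + 4 = 13
1 - 2 - 3: 6 + 2 = 8
The minimum is 8.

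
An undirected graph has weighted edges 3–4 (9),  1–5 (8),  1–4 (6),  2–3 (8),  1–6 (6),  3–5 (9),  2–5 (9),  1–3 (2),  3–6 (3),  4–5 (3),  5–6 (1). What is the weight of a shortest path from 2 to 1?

Some routes from 2 to 1:
2 - 5 - 1: 9 + 8 = 17
2 - 3 - 1: 8 + 2 = 10
2 - 5 - 6 - 1: 9 + 1 + 6 = 16
2 - 5 - 6 - 3 - 1: 9 + 1 + 3 + 2 = 15
Shortest: 10.

10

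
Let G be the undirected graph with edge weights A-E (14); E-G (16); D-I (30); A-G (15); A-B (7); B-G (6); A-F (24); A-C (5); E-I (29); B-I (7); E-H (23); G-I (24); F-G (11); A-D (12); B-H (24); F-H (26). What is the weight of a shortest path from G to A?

Comparing a few candidate routes:
G→A: 15
G→E→A: 16 + 14 = 30
G→F→A: 11 + 24 = 35
G→B→A: 6 + 7 = 13
Shortest: 13.

13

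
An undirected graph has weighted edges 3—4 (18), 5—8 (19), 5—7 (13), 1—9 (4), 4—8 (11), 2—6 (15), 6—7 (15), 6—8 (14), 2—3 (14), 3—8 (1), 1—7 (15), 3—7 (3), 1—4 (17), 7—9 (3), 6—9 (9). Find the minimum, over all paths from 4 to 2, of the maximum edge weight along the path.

A few of the 4→2 routes:
4 → 8 → 3 → 7 → 1 → 9 → 6 → 2: max(11, 1, 3, 15, 4, 9, 15) = 15
4 → 8 → 6 → 9 → 1 → 7 → 3 → 2: max(11, 14, 9, 4, 15, 3, 14) = 15
4 → 8 → 6 → 7 → 3 → 2: max(11, 14, 15, 3, 14) = 15
4 → 8 → 3 → 2: max(11, 1, 14) = 14
4 → 8 → 6 → 9 → 7 → 3 → 2: max(11, 14, 9, 3, 3, 14) = 14
4 → 8 → 6 → 2: max(11, 14, 15) = 15
The minimum achievable maximum is 14.

14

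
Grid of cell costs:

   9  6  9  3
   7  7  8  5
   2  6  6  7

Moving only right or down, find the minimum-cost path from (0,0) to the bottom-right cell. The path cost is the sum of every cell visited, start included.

37

Best path: r0c0 → r1c0 → r2c0 → r2c1 → r2c2 → r2c3
Cost: 9 + 7 + 2 + 6 + 6 + 7 = 37
For comparison, the top-then-right route costs 39.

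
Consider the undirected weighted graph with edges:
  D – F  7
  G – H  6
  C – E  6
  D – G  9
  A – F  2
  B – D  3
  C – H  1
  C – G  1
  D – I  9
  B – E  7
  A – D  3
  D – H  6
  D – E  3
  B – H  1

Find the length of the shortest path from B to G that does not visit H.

A few of the B→G routes:
B → D → G: 3 + 9 = 12
B → D → E → C → G: 3 + 3 + 6 + 1 = 13
B → E → C → G: 7 + 6 + 1 = 14
The minimum is 12.

12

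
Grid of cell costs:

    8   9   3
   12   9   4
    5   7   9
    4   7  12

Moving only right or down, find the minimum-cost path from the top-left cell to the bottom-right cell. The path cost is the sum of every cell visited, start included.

45

One optimal route is [0,0] → [0,1] → [0,2] → [1,2] → [2,2] → [3,2].
Its cost is 8 + 9 + 3 + 4 + 9 + 12 = 45.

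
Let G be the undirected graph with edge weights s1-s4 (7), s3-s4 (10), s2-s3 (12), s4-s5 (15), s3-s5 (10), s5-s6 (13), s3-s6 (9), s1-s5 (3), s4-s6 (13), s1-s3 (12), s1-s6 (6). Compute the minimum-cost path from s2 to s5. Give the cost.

Comparing a few candidate routes:
s2-s3-s4-s1-s5: 12 + 10 + 7 + 3 = 32
s2-s3-s6-s1-s5: 12 + 9 + 6 + 3 = 30
s2-s3-s6-s5: 12 + 9 + 13 = 34
s2-s3-s1-s5: 12 + 12 + 3 = 27
s2-s3-s5: 12 + 10 = 22
s2-s3-s4-s5: 12 + 10 + 15 = 37
Best route has total 22.

22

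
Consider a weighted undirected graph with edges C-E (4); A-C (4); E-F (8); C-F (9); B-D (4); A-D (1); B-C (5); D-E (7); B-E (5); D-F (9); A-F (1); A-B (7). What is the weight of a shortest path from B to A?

A few of the B→A routes:
B → E → D → A: 5 + 7 + 1 = 13
B → A: 7
B → D → A: 4 + 1 = 5
B → C → A: 5 + 4 = 9
B → E → C → A: 5 + 4 + 4 = 13
Shortest: 5.

5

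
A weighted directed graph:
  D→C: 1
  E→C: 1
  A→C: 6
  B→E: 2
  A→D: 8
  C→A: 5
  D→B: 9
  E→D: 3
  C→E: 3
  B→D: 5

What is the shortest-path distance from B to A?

Paths from B to A:
B → E → D → C → A: 2 + 3 + 1 + 5 = 11
B → E → C → A: 2 + 1 + 5 = 8
B → D → C → A: 5 + 1 + 5 = 11
The minimum is 8.

8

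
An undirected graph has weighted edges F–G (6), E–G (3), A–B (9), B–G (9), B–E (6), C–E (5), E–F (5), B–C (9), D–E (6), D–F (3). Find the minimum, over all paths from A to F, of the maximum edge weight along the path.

9

Comparing a few candidate routes:
A - B - C - E - F: max(9, 9, 5, 5) = 9
A - B - E - G - F: max(9, 6, 3, 6) = 9
A - B - E - D - F: max(9, 6, 6, 3) = 9
A - B - C - E - G - F: max(9, 9, 5, 3, 6) = 9
A - B - E - F: max(9, 6, 5) = 9
Best route has worst link 9.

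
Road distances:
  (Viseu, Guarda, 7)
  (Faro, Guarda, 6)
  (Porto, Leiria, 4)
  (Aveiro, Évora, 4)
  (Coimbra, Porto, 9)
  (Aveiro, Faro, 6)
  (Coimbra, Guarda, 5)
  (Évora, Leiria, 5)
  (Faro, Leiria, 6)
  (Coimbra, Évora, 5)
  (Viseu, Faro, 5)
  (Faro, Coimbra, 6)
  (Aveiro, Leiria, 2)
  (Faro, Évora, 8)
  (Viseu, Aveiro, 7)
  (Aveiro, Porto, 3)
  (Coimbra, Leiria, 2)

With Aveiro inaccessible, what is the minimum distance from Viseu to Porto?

15

Some routes from Viseu to Porto avoiding Aveiro:
Viseu→Faro→Leiria→Coimbra→Porto: 5 + 6 + 2 + 9 = 22
Viseu→Faro→Coimbra→Leiria→Porto: 5 + 6 + 2 + 4 = 17
Viseu→Guarda→Coimbra→Porto: 7 + 5 + 9 = 21
Viseu→Faro→Coimbra→Porto: 5 + 6 + 9 = 20
Viseu→Faro→Leiria→Porto: 5 + 6 + 4 = 15
Viseu→Guarda→Coimbra→Leiria→Porto: 7 + 5 + 2 + 4 = 18
Shortest: 15.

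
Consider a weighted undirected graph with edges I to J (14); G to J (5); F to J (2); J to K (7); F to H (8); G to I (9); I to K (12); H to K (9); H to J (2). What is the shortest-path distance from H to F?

4

Comparing a few candidate routes:
H → K → J → F: 9 + 7 + 2 = 18
H → F: 8
H → J → F: 2 + 2 = 4
The minimum is 4.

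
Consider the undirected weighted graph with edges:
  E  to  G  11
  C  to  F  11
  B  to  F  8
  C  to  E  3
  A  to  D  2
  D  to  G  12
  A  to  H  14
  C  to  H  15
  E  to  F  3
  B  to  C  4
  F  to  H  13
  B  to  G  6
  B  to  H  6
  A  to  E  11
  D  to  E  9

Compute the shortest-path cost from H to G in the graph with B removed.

27

A few of the H→G routes:
H-A-D-G: 14 + 2 + 12 = 28
H-C-E-G: 15 + 3 + 11 = 29
H-F-E-G: 13 + 3 + 11 = 27
H-A-D-E-G: 14 + 2 + 9 + 11 = 36
Best route has total 27.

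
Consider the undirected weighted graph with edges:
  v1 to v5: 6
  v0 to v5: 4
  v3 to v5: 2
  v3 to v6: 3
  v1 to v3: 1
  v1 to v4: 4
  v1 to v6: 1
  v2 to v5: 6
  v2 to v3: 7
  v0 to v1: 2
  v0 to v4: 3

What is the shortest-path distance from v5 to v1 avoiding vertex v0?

3

Routes from v5 to v1 avoiding v0:
v5 - v2 - v3 - v6 - v1: 6 + 7 + 3 + 1 = 17
v5 - v3 - v6 - v1: 2 + 3 + 1 = 6
v5 - v2 - v3 - v1: 6 + 7 + 1 = 14
v5 - v1: 6
v5 - v3 - v1: 2 + 1 = 3
Best route has total 3.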